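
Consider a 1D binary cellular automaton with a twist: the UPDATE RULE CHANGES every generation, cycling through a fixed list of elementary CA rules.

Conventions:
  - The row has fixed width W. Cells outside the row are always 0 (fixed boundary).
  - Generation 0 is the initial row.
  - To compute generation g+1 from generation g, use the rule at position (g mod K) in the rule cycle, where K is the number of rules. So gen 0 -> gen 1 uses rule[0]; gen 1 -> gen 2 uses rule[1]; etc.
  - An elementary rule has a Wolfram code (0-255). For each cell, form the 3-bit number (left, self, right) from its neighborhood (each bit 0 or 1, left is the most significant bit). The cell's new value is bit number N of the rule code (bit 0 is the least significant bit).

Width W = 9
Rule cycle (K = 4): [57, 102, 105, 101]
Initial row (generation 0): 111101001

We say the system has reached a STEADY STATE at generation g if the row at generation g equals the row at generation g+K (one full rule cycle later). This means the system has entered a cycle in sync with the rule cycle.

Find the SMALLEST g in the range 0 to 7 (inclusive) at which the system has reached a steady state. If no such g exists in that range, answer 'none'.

Gen 0: 111101001
Gen 1 (rule 57): 100010100
Gen 2 (rule 102): 100111100
Gen 3 (rule 105): 000100101
Gen 4 (rule 101): 110100111
Gen 5 (rule 57): 101010100
Gen 6 (rule 102): 111111100
Gen 7 (rule 105): 100000101
Gen 8 (rule 101): 101110111
Gen 9 (rule 57): 011001100
Gen 10 (rule 102): 101010100
Gen 11 (rule 105): 010101001

Answer: none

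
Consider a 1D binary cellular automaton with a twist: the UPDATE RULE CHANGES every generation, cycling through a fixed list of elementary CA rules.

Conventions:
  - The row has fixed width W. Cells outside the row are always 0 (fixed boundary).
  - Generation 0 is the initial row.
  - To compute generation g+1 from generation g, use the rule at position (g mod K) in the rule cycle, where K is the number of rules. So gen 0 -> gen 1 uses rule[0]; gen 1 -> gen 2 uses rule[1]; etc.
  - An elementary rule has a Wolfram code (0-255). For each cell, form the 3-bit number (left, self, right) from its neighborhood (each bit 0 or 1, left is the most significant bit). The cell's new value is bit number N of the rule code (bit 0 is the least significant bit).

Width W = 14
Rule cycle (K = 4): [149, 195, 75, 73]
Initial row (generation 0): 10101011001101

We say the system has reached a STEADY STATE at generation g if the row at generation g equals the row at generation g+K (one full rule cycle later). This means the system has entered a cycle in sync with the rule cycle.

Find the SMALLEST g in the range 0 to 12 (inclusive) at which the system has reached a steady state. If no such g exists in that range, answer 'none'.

Gen 0: 10101011001101
Gen 1 (rule 149): 10101000100001
Gen 2 (rule 195): 00000011001110
Gen 3 (rule 75): 11111111011010
Gen 4 (rule 73): 10000001011000
Gen 5 (rule 149): 11111101000111
Gen 6 (rule 195): 01111100011011
Gen 7 (rule 75): 11000101111011
Gen 8 (rule 73): 11010001001011
Gen 9 (rule 149): 00011101101000
Gen 10 (rule 195): 11101100100011
Gen 11 (rule 75): 10101101001111
Gen 12 (rule 73): 00001100001001
Gen 13 (rule 149): 11100011101101
Gen 14 (rule 195): 01101101100100
Gen 15 (rule 75): 11101101101001
Gen 16 (rule 73): 10101101100000

Answer: none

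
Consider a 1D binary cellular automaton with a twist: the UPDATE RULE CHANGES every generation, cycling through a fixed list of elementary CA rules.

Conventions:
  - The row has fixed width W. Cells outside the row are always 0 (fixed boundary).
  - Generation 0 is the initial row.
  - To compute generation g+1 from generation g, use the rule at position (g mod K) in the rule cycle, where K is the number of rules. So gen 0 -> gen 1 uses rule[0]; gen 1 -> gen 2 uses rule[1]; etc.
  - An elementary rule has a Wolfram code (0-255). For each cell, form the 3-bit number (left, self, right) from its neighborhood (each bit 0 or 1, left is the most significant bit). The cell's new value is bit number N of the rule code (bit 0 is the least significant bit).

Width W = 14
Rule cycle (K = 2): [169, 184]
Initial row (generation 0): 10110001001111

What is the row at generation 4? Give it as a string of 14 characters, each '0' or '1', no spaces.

Answer: 00010000010101

Derivation:
Gen 0: 10110001001111
Gen 1 (rule 169): 01100100001110
Gen 2 (rule 184): 01010010001101
Gen 3 (rule 169): 00100000101010
Gen 4 (rule 184): 00010000010101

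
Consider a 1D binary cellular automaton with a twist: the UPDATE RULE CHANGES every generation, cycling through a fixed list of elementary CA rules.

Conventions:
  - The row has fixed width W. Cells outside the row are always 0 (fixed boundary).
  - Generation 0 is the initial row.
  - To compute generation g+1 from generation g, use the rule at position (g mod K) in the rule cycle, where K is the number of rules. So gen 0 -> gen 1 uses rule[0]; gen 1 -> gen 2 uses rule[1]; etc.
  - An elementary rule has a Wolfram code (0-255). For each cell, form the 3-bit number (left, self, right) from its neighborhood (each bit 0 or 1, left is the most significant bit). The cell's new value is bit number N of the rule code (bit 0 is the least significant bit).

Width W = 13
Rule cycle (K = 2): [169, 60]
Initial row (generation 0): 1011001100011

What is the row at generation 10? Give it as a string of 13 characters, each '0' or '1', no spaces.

Gen 0: 1011001100011
Gen 1 (rule 169): 0110001001010
Gen 2 (rule 60): 0101001101111
Gen 3 (rule 169): 0010001011110
Gen 4 (rule 60): 0011001110001
Gen 5 (rule 169): 1010001100100
Gen 6 (rule 60): 1111001010110
Gen 7 (rule 169): 1110000101100
Gen 8 (rule 60): 1001000111010
Gen 9 (rule 169): 0000010110100
Gen 10 (rule 60): 0000011101110

Answer: 0000011101110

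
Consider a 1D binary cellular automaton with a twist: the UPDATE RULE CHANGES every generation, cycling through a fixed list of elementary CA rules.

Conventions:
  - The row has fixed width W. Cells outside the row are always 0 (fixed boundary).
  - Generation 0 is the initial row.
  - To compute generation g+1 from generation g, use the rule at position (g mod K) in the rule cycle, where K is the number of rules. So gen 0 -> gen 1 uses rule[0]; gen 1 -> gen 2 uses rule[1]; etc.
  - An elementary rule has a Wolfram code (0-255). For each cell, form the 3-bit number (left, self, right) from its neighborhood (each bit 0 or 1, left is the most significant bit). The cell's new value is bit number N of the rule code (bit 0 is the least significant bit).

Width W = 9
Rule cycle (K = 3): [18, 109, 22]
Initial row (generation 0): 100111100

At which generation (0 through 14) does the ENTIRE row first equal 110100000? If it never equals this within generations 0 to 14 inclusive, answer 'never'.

Gen 0: 100111100
Gen 1 (rule 18): 011000010
Gen 2 (rule 109): 011011010
Gen 3 (rule 22): 100000011
Gen 4 (rule 18): 010000100
Gen 5 (rule 109): 010110101
Gen 6 (rule 22): 110000101
Gen 7 (rule 18): 001001000
Gen 8 (rule 109): 101001011
Gen 9 (rule 22): 101111000
Gen 10 (rule 18): 000000100
Gen 11 (rule 109): 111110101
Gen 12 (rule 22): 000000101
Gen 13 (rule 18): 000001000
Gen 14 (rule 109): 111101011

Answer: never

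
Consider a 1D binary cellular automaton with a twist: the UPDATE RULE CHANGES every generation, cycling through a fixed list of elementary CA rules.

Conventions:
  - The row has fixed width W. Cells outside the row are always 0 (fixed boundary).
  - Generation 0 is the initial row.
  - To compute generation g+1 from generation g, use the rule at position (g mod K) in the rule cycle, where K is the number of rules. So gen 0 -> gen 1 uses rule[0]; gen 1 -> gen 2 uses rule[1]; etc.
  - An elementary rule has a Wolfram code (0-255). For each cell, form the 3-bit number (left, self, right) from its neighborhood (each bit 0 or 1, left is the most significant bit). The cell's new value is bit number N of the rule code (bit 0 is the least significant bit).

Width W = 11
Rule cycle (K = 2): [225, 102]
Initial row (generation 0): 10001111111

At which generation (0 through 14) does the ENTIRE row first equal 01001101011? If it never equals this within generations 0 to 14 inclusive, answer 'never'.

Answer: 8

Derivation:
Gen 0: 10001111111
Gen 1 (rule 225): 00100111111
Gen 2 (rule 102): 01101000001
Gen 3 (rule 225): 00110011100
Gen 4 (rule 102): 01010100100
Gen 5 (rule 225): 00101000001
Gen 6 (rule 102): 01111000011
Gen 7 (rule 225): 00111011001
Gen 8 (rule 102): 01001101011
Gen 9 (rule 225): 00000110101
Gen 10 (rule 102): 00001011111
Gen 11 (rule 225): 11100101111
Gen 12 (rule 102): 00101110001
Gen 13 (rule 225): 10010110100
Gen 14 (rule 102): 10111011100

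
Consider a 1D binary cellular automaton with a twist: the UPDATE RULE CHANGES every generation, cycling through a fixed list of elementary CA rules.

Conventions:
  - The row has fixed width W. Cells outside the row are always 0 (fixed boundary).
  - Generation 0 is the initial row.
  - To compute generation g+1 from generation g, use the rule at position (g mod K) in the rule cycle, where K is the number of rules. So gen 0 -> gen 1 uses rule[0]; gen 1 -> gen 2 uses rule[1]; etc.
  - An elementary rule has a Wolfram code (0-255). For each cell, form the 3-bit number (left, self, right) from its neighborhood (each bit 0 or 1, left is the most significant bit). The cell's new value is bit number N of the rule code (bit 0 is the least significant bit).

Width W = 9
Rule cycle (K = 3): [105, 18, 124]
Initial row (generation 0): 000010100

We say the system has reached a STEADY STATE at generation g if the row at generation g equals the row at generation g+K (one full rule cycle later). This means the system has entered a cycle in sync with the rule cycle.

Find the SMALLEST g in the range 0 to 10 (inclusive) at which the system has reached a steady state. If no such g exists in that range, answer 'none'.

Answer: 8

Derivation:
Gen 0: 000010100
Gen 1 (rule 105): 111001001
Gen 2 (rule 18): 000110110
Gen 3 (rule 124): 000111111
Gen 4 (rule 105): 110100001
Gen 5 (rule 18): 000010010
Gen 6 (rule 124): 000011011
Gen 7 (rule 105): 111011111
Gen 8 (rule 18): 000000000
Gen 9 (rule 124): 000000000
Gen 10 (rule 105): 111111111
Gen 11 (rule 18): 000000000
Gen 12 (rule 124): 000000000
Gen 13 (rule 105): 111111111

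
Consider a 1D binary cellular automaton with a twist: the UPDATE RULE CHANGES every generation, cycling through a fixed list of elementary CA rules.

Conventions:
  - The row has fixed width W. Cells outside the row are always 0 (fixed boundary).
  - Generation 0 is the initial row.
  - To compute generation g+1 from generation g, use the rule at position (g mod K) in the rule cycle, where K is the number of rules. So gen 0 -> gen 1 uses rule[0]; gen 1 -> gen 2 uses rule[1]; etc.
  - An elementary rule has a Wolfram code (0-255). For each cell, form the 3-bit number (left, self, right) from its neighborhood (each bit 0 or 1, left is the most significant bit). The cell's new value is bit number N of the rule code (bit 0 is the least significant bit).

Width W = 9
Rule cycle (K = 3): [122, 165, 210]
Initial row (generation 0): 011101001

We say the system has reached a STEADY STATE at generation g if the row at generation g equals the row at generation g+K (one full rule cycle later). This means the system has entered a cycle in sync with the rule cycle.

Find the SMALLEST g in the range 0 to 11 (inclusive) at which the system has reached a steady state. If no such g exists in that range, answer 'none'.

Answer: none

Derivation:
Gen 0: 011101001
Gen 1 (rule 122): 110110110
Gen 2 (rule 165): 001001000
Gen 3 (rule 210): 010110100
Gen 4 (rule 122): 101111010
Gen 5 (rule 165): 110110110
Gen 6 (rule 210): 010010011
Gen 7 (rule 122): 101101111
Gen 8 (rule 165): 110010110
Gen 9 (rule 210): 011100011
Gen 10 (rule 122): 110110111
Gen 11 (rule 165): 001001010
Gen 12 (rule 210): 010110001
Gen 13 (rule 122): 101111010
Gen 14 (rule 165): 110110110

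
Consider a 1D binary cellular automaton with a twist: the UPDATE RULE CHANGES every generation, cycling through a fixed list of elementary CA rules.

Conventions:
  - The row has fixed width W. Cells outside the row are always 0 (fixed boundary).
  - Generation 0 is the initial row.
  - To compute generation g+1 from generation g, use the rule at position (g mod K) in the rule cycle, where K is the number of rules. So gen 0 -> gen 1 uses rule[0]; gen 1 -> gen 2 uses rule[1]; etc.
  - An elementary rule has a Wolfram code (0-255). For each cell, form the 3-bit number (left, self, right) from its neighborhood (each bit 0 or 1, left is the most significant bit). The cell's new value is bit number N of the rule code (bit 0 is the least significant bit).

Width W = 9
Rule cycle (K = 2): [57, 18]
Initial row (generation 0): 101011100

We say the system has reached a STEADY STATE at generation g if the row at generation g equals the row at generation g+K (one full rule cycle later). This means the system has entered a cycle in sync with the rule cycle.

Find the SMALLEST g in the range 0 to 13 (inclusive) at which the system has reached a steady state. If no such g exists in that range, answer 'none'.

Gen 0: 101011100
Gen 1 (rule 57): 010110011
Gen 2 (rule 18): 100001100
Gen 3 (rule 57): 011101011
Gen 4 (rule 18): 100000000
Gen 5 (rule 57): 011111111
Gen 6 (rule 18): 100000000
Gen 7 (rule 57): 011111111
Gen 8 (rule 18): 100000000
Gen 9 (rule 57): 011111111
Gen 10 (rule 18): 100000000
Gen 11 (rule 57): 011111111
Gen 12 (rule 18): 100000000
Gen 13 (rule 57): 011111111
Gen 14 (rule 18): 100000000
Gen 15 (rule 57): 011111111

Answer: 4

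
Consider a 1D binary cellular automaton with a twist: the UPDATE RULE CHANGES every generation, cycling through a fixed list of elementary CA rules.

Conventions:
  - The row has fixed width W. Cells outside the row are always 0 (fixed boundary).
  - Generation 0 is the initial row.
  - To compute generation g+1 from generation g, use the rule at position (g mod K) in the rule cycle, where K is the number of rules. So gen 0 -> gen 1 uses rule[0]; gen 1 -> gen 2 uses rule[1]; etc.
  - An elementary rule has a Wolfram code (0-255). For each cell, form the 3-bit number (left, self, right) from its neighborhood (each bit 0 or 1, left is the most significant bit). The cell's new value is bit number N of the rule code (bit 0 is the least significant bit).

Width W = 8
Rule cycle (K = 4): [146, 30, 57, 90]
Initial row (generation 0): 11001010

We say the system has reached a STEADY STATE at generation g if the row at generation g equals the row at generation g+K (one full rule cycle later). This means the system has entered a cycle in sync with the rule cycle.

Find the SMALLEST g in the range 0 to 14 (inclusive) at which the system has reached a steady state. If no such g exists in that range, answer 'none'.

Answer: none

Derivation:
Gen 0: 11001010
Gen 1 (rule 146): 00110001
Gen 2 (rule 30): 01101011
Gen 3 (rule 57): 01010110
Gen 4 (rule 90): 10000111
Gen 5 (rule 146): 01001010
Gen 6 (rule 30): 11111011
Gen 7 (rule 57): 10000110
Gen 8 (rule 90): 01001111
Gen 9 (rule 146): 10110110
Gen 10 (rule 30): 10100101
Gen 11 (rule 57): 01010010
Gen 12 (rule 90): 10001101
Gen 13 (rule 146): 01010000
Gen 14 (rule 30): 11011000
Gen 15 (rule 57): 10110111
Gen 16 (rule 90): 00110101
Gen 17 (rule 146): 01000000
Gen 18 (rule 30): 11100000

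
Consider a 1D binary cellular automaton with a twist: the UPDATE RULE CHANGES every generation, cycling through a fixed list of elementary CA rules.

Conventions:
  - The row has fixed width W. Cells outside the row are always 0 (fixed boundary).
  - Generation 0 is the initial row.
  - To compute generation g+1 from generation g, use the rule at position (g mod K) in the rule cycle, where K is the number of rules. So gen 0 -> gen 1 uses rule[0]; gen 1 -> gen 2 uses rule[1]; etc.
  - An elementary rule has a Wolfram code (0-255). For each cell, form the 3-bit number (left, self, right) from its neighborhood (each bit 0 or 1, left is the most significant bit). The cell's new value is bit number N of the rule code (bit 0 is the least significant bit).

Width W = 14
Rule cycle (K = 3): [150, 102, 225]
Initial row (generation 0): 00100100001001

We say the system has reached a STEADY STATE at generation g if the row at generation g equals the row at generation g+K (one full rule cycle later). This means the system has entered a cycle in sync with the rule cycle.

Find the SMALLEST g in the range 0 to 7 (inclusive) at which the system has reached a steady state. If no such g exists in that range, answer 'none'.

Answer: none

Derivation:
Gen 0: 00100100001001
Gen 1 (rule 150): 01111110011111
Gen 2 (rule 102): 10000010100001
Gen 3 (rule 225): 00111001001100
Gen 4 (rule 150): 01010111110010
Gen 5 (rule 102): 11111000010110
Gen 6 (rule 225): 01111011001010
Gen 7 (rule 150): 10110000111011
Gen 8 (rule 102): 11010001001101
Gen 9 (rule 225): 01100100000110
Gen 10 (rule 150): 10011110001001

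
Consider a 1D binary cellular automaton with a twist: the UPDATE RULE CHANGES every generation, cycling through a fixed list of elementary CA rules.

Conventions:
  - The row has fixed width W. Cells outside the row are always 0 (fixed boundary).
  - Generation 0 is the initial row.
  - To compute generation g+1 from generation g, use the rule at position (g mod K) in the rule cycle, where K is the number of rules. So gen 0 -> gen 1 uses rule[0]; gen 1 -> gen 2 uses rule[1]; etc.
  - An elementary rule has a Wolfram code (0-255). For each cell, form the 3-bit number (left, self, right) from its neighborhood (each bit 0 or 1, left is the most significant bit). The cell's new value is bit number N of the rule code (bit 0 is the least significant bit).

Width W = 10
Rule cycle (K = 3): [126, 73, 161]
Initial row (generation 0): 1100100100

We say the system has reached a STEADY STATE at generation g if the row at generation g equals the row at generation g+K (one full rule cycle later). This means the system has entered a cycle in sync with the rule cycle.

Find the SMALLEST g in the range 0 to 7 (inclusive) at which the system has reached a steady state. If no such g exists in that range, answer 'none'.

Gen 0: 1100100100
Gen 1 (rule 126): 1111111110
Gen 2 (rule 73): 1000000010
Gen 3 (rule 161): 0011111000
Gen 4 (rule 126): 0110001100
Gen 5 (rule 73): 0110101101
Gen 6 (rule 161): 0001010010
Gen 7 (rule 126): 0011111111
Gen 8 (rule 73): 1010000001
Gen 9 (rule 161): 0100111100
Gen 10 (rule 126): 1111100110

Answer: none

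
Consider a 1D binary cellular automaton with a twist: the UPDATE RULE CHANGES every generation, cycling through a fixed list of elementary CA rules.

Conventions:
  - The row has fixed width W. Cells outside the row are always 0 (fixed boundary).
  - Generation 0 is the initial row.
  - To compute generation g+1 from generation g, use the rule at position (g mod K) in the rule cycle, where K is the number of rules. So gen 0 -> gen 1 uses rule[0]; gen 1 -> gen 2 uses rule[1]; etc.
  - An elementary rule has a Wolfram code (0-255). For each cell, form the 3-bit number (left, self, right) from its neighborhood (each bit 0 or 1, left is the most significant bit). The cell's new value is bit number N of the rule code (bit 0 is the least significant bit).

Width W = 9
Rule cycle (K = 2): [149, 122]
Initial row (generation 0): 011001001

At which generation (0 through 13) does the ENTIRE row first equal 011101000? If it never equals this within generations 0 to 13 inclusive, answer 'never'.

Answer: 13

Derivation:
Gen 0: 011001001
Gen 1 (rule 149): 000101101
Gen 2 (rule 122): 001011110
Gen 3 (rule 149): 101001101
Gen 4 (rule 122): 010111110
Gen 5 (rule 149): 010011101
Gen 6 (rule 122): 101110110
Gen 7 (rule 149): 100100001
Gen 8 (rule 122): 011010010
Gen 9 (rule 149): 000011011
Gen 10 (rule 122): 000111111
Gen 11 (rule 149): 110011110
Gen 12 (rule 122): 111110011
Gen 13 (rule 149): 011101000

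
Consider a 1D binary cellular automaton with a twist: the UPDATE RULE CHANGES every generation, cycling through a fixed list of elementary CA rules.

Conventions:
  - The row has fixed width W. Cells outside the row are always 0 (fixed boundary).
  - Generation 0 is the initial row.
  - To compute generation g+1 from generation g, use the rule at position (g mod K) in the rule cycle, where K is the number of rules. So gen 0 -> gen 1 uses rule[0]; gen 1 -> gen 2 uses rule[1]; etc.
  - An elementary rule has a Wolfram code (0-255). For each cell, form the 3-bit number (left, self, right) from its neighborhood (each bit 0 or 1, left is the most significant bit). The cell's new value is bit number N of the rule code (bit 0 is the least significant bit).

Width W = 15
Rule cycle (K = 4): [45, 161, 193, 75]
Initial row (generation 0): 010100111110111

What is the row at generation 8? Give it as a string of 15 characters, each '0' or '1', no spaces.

Answer: 111110100110110

Derivation:
Gen 0: 010100111110111
Gen 1 (rule 45): 011100100001100
Gen 2 (rule 161): 001000001100001
Gen 3 (rule 193): 100011100101100
Gen 4 (rule 75): 001110101001101
Gen 5 (rule 45): 101001111001011
Gen 6 (rule 161): 010000110000100
Gen 7 (rule 193): 000110010110001
Gen 8 (rule 75): 111110100110110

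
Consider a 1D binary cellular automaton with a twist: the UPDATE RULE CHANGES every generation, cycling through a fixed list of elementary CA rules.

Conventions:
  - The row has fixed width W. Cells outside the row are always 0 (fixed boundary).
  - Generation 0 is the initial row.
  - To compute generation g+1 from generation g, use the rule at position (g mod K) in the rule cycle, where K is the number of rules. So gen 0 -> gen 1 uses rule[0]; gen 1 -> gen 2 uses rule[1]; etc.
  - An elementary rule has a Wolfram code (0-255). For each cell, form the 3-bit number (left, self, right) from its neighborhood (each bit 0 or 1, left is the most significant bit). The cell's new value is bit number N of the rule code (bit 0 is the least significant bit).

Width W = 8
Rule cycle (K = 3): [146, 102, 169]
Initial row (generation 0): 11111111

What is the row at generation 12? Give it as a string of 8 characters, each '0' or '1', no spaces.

Gen 0: 11111111
Gen 1 (rule 146): 01111110
Gen 2 (rule 102): 10000010
Gen 3 (rule 169): 00111000
Gen 4 (rule 146): 01010100
Gen 5 (rule 102): 11111100
Gen 6 (rule 169): 11111001
Gen 7 (rule 146): 01110110
Gen 8 (rule 102): 10011010
Gen 9 (rule 169): 00010100
Gen 10 (rule 146): 00100010
Gen 11 (rule 102): 01100110
Gen 12 (rule 169): 01000100

Answer: 01000100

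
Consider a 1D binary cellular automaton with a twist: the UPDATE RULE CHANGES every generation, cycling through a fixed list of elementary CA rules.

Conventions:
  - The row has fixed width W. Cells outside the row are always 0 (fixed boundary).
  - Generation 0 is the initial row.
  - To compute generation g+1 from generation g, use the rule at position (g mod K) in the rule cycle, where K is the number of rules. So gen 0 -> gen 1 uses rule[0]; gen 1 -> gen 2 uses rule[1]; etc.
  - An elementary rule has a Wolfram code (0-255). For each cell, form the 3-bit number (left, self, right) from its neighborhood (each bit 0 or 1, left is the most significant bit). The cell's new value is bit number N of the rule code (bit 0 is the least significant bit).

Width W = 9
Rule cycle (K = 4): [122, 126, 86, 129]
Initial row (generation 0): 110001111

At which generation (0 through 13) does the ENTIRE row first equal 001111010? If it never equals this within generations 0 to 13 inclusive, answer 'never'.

Gen 0: 110001111
Gen 1 (rule 122): 111011001
Gen 2 (rule 126): 101111111
Gen 3 (rule 86): 100000001
Gen 4 (rule 129): 001111100
Gen 5 (rule 122): 011000110
Gen 6 (rule 126): 111101111
Gen 7 (rule 86): 000100001
Gen 8 (rule 129): 110001100
Gen 9 (rule 122): 111011110
Gen 10 (rule 126): 101110011
Gen 11 (rule 86): 100011101
Gen 12 (rule 129): 001001000
Gen 13 (rule 122): 010110100

Answer: never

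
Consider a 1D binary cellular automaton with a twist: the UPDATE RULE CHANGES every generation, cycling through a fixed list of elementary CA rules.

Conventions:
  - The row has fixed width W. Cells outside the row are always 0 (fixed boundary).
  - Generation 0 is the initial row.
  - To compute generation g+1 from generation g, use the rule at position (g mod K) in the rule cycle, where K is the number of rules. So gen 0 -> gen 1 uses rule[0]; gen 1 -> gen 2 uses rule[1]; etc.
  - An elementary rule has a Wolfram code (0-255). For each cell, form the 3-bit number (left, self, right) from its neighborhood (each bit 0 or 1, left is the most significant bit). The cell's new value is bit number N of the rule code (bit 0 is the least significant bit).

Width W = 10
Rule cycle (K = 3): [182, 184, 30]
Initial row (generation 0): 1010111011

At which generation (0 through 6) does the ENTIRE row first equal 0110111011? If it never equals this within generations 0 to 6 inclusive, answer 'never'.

Answer: never

Derivation:
Gen 0: 1010111011
Gen 1 (rule 182): 1111010100
Gen 2 (rule 184): 1110101010
Gen 3 (rule 30): 1000101011
Gen 4 (rule 182): 1101111100
Gen 5 (rule 184): 1011111010
Gen 6 (rule 30): 1010000011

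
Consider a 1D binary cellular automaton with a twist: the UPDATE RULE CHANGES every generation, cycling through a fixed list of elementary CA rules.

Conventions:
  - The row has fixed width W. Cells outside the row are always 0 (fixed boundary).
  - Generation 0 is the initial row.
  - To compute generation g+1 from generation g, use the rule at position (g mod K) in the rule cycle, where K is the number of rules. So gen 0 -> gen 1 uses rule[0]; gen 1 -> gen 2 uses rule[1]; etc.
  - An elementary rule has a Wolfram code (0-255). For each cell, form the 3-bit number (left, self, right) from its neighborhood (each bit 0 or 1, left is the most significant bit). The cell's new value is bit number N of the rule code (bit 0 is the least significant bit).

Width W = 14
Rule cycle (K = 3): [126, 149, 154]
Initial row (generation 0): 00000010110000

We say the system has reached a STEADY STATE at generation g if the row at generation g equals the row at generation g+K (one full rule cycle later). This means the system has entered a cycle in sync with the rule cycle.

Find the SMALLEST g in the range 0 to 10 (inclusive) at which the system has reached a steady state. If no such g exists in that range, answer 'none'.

Gen 0: 00000010110000
Gen 1 (rule 126): 00000111111000
Gen 2 (rule 149): 11110011110111
Gen 3 (rule 154): 11101111100110
Gen 4 (rule 126): 10111000111111
Gen 5 (rule 149): 10010110011110
Gen 6 (rule 154): 01100101111101
Gen 7 (rule 126): 11111111000111
Gen 8 (rule 149): 01111110110010
Gen 9 (rule 154): 11111100101101
Gen 10 (rule 126): 10000111111111
Gen 11 (rule 149): 11110011111110
Gen 12 (rule 154): 11101111111101
Gen 13 (rule 126): 10111000000111

Answer: none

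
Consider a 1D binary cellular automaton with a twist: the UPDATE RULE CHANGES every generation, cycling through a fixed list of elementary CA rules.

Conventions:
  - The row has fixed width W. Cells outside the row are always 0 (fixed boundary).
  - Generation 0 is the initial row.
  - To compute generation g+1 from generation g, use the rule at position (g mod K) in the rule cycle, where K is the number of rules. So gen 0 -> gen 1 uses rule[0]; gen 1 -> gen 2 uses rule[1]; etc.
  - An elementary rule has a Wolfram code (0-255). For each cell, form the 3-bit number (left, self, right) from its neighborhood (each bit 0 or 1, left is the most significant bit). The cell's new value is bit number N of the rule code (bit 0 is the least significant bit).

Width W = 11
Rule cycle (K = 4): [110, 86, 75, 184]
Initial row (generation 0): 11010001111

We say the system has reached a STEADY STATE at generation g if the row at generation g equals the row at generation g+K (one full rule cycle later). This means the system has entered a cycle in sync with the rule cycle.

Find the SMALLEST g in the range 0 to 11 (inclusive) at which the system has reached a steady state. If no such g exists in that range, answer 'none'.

Answer: none

Derivation:
Gen 0: 11010001111
Gen 1 (rule 110): 11110011001
Gen 2 (rule 86): 00011101111
Gen 3 (rule 75): 11110101001
Gen 4 (rule 184): 11101010100
Gen 5 (rule 110): 10111111100
Gen 6 (rule 86): 10000000110
Gen 7 (rule 75): 00111111110
Gen 8 (rule 184): 00111111101
Gen 9 (rule 110): 01100000111
Gen 10 (rule 86): 10110001001
Gen 11 (rule 75): 00110110010
Gen 12 (rule 184): 00101101001
Gen 13 (rule 110): 01111111011
Gen 14 (rule 86): 10000001001
Gen 15 (rule 75): 00111110010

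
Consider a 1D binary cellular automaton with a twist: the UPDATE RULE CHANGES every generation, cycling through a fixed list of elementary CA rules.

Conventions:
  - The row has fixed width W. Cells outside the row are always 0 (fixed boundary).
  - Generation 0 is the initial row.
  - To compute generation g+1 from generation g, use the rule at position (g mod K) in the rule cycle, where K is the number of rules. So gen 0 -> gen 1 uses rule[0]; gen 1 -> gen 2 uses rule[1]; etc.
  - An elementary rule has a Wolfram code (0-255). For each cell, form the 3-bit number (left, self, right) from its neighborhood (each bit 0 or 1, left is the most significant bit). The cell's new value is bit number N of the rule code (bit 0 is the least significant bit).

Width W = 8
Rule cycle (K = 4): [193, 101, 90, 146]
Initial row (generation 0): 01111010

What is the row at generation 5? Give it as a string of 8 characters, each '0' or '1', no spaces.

Gen 0: 01111010
Gen 1 (rule 193): 00111000
Gen 2 (rule 101): 10001011
Gen 3 (rule 90): 01010011
Gen 4 (rule 146): 10001100
Gen 5 (rule 193): 00100101

Answer: 00100101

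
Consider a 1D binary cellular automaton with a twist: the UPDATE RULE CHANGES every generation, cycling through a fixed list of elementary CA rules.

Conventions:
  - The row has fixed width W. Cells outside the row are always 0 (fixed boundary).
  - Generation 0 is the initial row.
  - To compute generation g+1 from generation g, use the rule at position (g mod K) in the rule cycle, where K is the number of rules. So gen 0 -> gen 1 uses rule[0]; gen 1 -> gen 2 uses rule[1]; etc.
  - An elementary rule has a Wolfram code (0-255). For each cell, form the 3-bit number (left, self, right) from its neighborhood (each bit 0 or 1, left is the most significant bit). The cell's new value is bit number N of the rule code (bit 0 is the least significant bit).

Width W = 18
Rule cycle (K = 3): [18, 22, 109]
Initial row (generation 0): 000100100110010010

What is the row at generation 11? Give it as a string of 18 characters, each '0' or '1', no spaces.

Gen 0: 000100100110010010
Gen 1 (rule 18): 001011011001101101
Gen 2 (rule 22): 011000000110000001
Gen 3 (rule 109): 011011110110111101
Gen 4 (rule 18): 100000000000000000
Gen 5 (rule 22): 110000000000000000
Gen 6 (rule 109): 110111111111111111
Gen 7 (rule 18): 000000000000000000
Gen 8 (rule 22): 000000000000000000
Gen 9 (rule 109): 111111111111111111
Gen 10 (rule 18): 000000000000000000
Gen 11 (rule 22): 000000000000000000

Answer: 000000000000000000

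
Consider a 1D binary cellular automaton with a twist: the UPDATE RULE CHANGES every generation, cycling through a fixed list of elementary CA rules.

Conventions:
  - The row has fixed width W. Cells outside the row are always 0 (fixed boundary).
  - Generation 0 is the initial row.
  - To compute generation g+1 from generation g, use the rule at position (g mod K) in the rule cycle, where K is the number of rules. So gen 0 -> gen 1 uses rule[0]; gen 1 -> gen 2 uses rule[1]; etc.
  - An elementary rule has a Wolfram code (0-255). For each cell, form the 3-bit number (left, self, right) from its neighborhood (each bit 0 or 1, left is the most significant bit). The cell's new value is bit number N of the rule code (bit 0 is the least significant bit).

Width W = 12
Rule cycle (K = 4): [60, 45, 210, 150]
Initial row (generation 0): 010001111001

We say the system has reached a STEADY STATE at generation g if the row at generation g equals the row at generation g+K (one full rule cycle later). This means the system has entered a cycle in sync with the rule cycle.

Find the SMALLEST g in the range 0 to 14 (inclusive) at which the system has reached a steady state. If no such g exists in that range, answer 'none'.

Gen 0: 010001111001
Gen 1 (rule 60): 011001000101
Gen 2 (rule 45): 010001010111
Gen 3 (rule 210): 101010000011
Gen 4 (rule 150): 101011000100
Gen 5 (rule 60): 111110100110
Gen 6 (rule 45): 100001100100
Gen 7 (rule 210): 010010111010
Gen 8 (rule 150): 111110010011
Gen 9 (rule 60): 100001011010
Gen 10 (rule 45): 101101110110
Gen 11 (rule 210): 000100110011
Gen 12 (rule 150): 001111001100
Gen 13 (rule 60): 001000101010
Gen 14 (rule 45): 101010111110
Gen 15 (rule 210): 000000011111
Gen 16 (rule 150): 000000101110
Gen 17 (rule 60): 000000111001
Gen 18 (rule 45): 111110100001

Answer: none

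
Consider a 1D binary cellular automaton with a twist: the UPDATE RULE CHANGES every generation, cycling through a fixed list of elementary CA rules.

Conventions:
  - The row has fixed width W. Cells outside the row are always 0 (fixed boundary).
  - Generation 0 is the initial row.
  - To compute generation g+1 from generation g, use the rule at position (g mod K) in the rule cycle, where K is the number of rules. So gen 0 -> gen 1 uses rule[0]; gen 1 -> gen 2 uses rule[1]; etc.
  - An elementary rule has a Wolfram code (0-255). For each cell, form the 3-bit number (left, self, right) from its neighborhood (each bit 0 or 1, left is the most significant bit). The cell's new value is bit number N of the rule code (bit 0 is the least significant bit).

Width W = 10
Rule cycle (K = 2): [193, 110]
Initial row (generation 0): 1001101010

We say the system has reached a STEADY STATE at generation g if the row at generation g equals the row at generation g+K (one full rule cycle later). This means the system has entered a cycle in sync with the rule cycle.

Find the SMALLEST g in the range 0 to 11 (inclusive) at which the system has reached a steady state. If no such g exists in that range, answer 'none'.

Answer: 7

Derivation:
Gen 0: 1001101010
Gen 1 (rule 193): 0000100000
Gen 2 (rule 110): 0001100000
Gen 3 (rule 193): 1100101111
Gen 4 (rule 110): 1101111001
Gen 5 (rule 193): 0100111000
Gen 6 (rule 110): 1101101000
Gen 7 (rule 193): 0100100011
Gen 8 (rule 110): 1101100111
Gen 9 (rule 193): 0100100011
Gen 10 (rule 110): 1101100111
Gen 11 (rule 193): 0100100011
Gen 12 (rule 110): 1101100111
Gen 13 (rule 193): 0100100011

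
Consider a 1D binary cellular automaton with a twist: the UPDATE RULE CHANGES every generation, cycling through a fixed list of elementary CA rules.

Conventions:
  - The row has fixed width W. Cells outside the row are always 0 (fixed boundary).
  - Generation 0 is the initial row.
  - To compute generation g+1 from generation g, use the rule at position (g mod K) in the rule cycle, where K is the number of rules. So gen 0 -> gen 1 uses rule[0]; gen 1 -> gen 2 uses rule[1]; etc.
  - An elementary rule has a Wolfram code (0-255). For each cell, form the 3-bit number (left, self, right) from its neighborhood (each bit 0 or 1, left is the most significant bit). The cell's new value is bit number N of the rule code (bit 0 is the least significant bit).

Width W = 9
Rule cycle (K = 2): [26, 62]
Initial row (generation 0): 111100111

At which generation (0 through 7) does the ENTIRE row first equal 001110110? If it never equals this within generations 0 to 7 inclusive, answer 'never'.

Gen 0: 111100111
Gen 1 (rule 26): 100011100
Gen 2 (rule 62): 110110010
Gen 3 (rule 26): 100101101
Gen 4 (rule 62): 111111011
Gen 5 (rule 26): 100000010
Gen 6 (rule 62): 110000111
Gen 7 (rule 26): 101001100

Answer: never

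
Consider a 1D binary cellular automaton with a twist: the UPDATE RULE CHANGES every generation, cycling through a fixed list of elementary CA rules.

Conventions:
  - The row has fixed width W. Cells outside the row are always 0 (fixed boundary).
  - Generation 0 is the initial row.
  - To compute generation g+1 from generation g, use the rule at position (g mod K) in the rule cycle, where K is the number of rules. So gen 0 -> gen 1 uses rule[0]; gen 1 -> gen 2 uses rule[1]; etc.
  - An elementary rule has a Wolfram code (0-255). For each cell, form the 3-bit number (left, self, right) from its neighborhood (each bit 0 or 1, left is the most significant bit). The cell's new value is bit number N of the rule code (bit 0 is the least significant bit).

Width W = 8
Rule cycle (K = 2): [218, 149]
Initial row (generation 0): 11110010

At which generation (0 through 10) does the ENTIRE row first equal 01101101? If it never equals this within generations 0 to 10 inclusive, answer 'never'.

Gen 0: 11110010
Gen 1 (rule 218): 11111101
Gen 2 (rule 149): 01111001
Gen 3 (rule 218): 11111110
Gen 4 (rule 149): 01111101
Gen 5 (rule 218): 11111100
Gen 6 (rule 149): 01111011
Gen 7 (rule 218): 11111011
Gen 8 (rule 149): 01110000
Gen 9 (rule 218): 11111000
Gen 10 (rule 149): 01110111

Answer: never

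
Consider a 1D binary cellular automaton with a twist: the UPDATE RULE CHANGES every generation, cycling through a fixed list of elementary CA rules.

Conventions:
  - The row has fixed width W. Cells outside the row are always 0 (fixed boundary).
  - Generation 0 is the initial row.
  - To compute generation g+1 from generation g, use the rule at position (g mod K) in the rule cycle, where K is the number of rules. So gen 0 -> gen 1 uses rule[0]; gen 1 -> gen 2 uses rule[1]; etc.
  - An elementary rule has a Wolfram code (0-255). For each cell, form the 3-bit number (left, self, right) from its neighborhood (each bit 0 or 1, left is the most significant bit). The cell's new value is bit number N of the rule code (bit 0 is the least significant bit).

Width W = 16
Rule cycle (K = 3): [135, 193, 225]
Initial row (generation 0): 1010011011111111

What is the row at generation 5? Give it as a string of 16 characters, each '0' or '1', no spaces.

Gen 0: 1010011011111111
Gen 1 (rule 135): 1010100001111110
Gen 2 (rule 193): 0000001100111110
Gen 3 (rule 225): 1111100100011110
Gen 4 (rule 135): 0111001101101100
Gen 5 (rule 193): 0011000100100101

Answer: 0011000100100101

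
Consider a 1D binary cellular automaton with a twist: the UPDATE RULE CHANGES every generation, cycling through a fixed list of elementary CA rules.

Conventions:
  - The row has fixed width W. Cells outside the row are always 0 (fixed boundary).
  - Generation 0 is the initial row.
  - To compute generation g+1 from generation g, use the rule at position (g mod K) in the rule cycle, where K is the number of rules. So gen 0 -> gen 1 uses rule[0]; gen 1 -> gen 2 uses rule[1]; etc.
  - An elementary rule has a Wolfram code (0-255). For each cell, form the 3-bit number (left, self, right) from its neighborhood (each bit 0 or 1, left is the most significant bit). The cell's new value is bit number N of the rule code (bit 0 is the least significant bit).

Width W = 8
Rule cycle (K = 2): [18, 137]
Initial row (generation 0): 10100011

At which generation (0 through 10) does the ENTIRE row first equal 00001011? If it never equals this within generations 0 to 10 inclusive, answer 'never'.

Answer: never

Derivation:
Gen 0: 10100011
Gen 1 (rule 18): 00010100
Gen 2 (rule 137): 11000001
Gen 3 (rule 18): 00100010
Gen 4 (rule 137): 10001000
Gen 5 (rule 18): 01010100
Gen 6 (rule 137): 00000001
Gen 7 (rule 18): 00000010
Gen 8 (rule 137): 11111000
Gen 9 (rule 18): 00000100
Gen 10 (rule 137): 11110001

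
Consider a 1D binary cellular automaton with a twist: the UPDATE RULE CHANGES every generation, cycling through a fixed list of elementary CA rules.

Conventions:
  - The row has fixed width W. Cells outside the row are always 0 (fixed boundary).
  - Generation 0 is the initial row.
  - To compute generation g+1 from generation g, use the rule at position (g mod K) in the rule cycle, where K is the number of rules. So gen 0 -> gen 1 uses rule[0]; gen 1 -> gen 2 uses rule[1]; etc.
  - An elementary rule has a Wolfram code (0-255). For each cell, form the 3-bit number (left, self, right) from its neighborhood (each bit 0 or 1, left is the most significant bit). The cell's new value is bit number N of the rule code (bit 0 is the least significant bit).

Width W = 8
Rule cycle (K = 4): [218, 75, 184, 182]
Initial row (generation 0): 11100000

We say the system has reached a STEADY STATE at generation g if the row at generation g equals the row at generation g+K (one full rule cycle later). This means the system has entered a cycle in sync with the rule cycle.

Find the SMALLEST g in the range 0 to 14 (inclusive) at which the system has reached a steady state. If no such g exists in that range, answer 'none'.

Gen 0: 11100000
Gen 1 (rule 218): 11110000
Gen 2 (rule 75): 10010111
Gen 3 (rule 184): 01001110
Gen 4 (rule 182): 11110101
Gen 5 (rule 218): 11110000
Gen 6 (rule 75): 10010111
Gen 7 (rule 184): 01001110
Gen 8 (rule 182): 11110101
Gen 9 (rule 218): 11110000
Gen 10 (rule 75): 10010111
Gen 11 (rule 184): 01001110
Gen 12 (rule 182): 11110101
Gen 13 (rule 218): 11110000
Gen 14 (rule 75): 10010111
Gen 15 (rule 184): 01001110
Gen 16 (rule 182): 11110101
Gen 17 (rule 218): 11110000
Gen 18 (rule 75): 10010111

Answer: 1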